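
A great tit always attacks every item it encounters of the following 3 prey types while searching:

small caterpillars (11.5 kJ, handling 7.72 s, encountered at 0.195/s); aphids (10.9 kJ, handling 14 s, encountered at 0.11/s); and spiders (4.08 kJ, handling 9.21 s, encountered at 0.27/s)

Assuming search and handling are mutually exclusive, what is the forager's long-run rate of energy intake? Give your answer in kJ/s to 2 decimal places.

0.70 kJ/s

R = Σλ_iE_i / (1 + Σλ_ih_i)
Numerator: 0.195×11.5 + 0.11×10.9 + 0.27×4.08 = 4.543
Denominator: 1 + 0.195×7.72 + 0.11×14 + 0.27×9.21 = 6.532
R = 4.543/6.532 = 0.6955 kJ/s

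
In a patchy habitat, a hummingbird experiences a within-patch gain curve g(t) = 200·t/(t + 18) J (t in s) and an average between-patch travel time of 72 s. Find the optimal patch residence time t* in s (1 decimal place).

36.0 s

By the marginal value theorem, leave when the instantaneous gain rate g'(t) equals the habitat-wide average g(t)/(T + t).
g'(t) = 200·18/(t + 18)². Setting 200·18/(t+18)² = 200t/[(t+18)(72+t)] gives 18(72+t) = t(t+18), so t² = 18×72 = 1296.
t* = √1296 = 36 s.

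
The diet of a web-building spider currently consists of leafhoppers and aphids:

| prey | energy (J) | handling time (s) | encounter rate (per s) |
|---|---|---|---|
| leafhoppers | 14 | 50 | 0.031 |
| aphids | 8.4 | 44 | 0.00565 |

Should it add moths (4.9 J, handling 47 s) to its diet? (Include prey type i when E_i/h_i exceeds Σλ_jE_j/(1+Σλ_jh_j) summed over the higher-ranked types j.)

No

Intake rate on the current diet: R = (0.031×14 + 0.00565×8.4) / (1 + 0.031×50 + 0.00565×44) = 0.4815/2.799 = 0.172 J/s.
moths: E/h = 4.9/47 = 0.1043 J/s.
0.1043 < 0.172, so adding moths would lower the average — exclude it.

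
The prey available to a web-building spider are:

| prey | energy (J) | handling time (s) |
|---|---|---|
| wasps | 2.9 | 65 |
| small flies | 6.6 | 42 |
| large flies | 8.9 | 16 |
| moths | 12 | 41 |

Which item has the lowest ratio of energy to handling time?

Profitability E/h (J/s): wasps = 2.9/65 = 0.0446, small flies = 6.6/42 = 0.157, large flies = 8.9/16 = 0.556, moths = 12/41 = 0.293.
Ranked: large flies > moths > small flies > wasps.

wasps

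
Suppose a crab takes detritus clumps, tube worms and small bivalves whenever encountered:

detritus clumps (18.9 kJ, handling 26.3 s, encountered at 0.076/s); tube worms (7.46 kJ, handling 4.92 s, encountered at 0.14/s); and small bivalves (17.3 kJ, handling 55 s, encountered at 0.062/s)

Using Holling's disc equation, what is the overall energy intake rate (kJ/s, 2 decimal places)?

0.50 kJ/s

R = (0.076×18.9 + 0.14×7.46 + 0.062×17.3) / (1 + 0.076×26.3 + 0.14×4.92 + 0.062×55) = 3.553/7.098 = 0.5006 kJ/s.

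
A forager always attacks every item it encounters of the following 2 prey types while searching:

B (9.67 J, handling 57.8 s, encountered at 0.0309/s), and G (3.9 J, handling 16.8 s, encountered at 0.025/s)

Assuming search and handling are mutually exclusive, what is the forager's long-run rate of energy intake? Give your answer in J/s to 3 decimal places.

0.124 J/s

R = (0.0309×9.67 + 0.025×3.9) / (1 + 0.0309×57.8 + 0.025×16.8) = 0.3963/3.206 = 0.1236 J/s.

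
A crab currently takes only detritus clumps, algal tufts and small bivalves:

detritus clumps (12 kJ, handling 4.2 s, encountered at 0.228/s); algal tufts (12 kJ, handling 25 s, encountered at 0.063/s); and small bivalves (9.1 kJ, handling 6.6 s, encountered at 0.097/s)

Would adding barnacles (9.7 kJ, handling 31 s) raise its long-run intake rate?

No

On detritus clumps, algal tufts and small bivalves alone, R = ΣλE/(1+Σλh) = 4.375/4.173 = 1.048 kJ/s.
Profitability of barnacles: 9.7/31 = 0.3129 kJ/s.
0.3129 < 1.048, so adding barnacles would lower the average — exclude it.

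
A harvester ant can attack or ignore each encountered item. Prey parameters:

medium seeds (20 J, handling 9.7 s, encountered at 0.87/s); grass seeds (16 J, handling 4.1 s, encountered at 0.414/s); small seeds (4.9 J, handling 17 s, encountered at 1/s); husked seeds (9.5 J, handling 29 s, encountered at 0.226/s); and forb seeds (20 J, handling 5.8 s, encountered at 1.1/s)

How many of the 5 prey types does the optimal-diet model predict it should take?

2

E/h in descending order: grass seeds 3.9, forb seeds 3.45, medium seeds 2.06, husked seeds 0.328, small seeds 0.288 J/s. The optimal diet is the largest prefix of this list for which every included type satisfies E_i/h_i > R on the types above it.
Rate on top 1: 2.456. forb seeds: 3.45 > 2.456 → include.
Rate on top 2: 3.153. medium seeds: 2.06 < 3.153 → exclude; stop.
Optimal diet: grass seeds, forb seeds — 2 of 5 types.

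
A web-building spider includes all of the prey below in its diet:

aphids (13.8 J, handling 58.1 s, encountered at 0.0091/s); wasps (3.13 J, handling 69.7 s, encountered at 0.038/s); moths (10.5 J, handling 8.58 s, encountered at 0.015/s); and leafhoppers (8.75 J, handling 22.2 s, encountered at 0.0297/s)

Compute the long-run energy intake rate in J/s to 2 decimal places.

R = (0.0091×13.8 + 0.038×3.13 + 0.015×10.5 + 0.0297×8.75) / (1 + 0.0091×58.1 + 0.038×69.7 + 0.015×8.58 + 0.0297×22.2) = 0.6619/4.965 = 0.1333 J/s.

0.13 J/s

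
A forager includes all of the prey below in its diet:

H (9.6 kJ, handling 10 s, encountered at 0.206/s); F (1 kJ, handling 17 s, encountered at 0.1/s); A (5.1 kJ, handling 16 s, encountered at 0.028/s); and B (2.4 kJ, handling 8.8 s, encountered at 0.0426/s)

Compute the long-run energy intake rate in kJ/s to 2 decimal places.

0.42 kJ/s

R = (0.206×9.6 + 0.1×1 + 0.028×5.1 + 0.0426×2.4) / (1 + 0.206×10 + 0.1×17 + 0.028×16 + 0.0426×8.8) = 2.323/5.583 = 0.416 kJ/s.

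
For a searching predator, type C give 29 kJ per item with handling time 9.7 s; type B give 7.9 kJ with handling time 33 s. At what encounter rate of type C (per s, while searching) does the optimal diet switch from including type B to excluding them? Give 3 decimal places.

At the threshold, the rate on type C alone equals the profitability of type B: λ·29/(1 + λ·9.7) = 7.9/33 = 0.2394.
Rearranging, λ(29 − 0.2394×9.7) = 0.2394, so λ = 0.2394/26.68 = 0.008973 per s.

0.009 per s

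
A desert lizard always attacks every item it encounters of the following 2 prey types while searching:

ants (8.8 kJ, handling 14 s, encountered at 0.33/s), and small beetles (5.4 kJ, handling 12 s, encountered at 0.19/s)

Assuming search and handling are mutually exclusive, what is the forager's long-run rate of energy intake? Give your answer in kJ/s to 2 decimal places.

0.50 kJ/s

R = (0.33×8.8 + 0.19×5.4) / (1 + 0.33×14 + 0.19×12) = 3.93/7.9 = 0.4975 kJ/s.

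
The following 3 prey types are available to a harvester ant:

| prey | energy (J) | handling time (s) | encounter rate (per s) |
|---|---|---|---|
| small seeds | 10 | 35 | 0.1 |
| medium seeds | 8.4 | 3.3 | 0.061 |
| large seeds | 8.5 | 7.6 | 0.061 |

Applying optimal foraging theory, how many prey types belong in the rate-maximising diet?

Rank by E/h (J/s): medium seeds 2.55, large seeds 1.12, small seeds 0.286. Include each in turn until the next type's E/h falls below the running intake rate.
Rate on top 1: 0.4265. large seeds: 1.12 > 0.4265 → include.
Rate on top 2: 0.6192. small seeds: 0.286 < 0.6192 → exclude; stop.
Optimal diet: medium seeds, large seeds — 2 of 3 types.

2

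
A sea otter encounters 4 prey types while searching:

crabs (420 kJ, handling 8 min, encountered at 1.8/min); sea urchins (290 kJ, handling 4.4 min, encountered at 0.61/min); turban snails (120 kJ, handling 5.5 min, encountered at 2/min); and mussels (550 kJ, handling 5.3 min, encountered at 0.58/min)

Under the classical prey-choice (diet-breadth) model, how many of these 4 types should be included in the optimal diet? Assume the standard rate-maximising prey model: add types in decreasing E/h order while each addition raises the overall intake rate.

Profitabilities (E/h, kJ/min): mussels 104, sea urchins 65.9, crabs 52.5, turban snails 21.8. Add prey in this order while the next type's profitability exceeds the intake rate on those already taken.
Rate on top 1: 78.3. sea urchins: 65.9 < 78.3 → exclude; stop.
Optimal diet: mussels — 1 of 4 types.

1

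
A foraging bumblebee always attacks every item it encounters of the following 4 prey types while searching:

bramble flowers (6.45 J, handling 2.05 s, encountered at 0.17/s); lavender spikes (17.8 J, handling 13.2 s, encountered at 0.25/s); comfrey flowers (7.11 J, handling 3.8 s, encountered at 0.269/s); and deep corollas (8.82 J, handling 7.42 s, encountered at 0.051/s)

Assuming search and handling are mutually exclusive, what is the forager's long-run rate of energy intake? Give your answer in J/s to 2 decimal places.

1.31 J/s

R = (0.17×6.45 + 0.25×17.8 + 0.269×7.11 + 0.051×8.82) / (1 + 0.17×2.05 + 0.25×13.2 + 0.269×3.8 + 0.051×7.42) = 7.909/6.049 = 1.307 J/s.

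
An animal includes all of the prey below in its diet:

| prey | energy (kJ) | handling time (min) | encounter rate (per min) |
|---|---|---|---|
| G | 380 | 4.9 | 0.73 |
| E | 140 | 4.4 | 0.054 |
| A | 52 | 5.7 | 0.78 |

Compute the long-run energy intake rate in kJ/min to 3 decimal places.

Energy encountered per unit search time: 0.73×380 + 0.054×140 + 0.78×52 = 325.5 kJ/min.
Handling time per unit search time: 0.73×4.9 + 0.054×4.4 + 0.78×5.7 = 8.261.
Rate = 325.5/(1 + 8.261) = 35.15 kJ/min.

35.151 kJ/min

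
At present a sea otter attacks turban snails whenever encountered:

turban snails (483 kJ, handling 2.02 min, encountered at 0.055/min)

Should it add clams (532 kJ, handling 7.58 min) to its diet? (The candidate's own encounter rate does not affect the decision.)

Yes

Current rate: (0.055×483)/(1 + 0.055×2.02) = 23.91 kJ/min.
clams: E/h = 532/7.58 = 70.18 kJ/min.
70.18 > 23.91, so adding clams raises the average — include it.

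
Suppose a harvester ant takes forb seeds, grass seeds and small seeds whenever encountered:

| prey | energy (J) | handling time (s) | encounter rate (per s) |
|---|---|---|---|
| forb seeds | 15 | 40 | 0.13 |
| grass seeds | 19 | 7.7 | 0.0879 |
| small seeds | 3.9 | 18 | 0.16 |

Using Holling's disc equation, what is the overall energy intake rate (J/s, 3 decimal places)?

R = (0.13×15 + 0.0879×19 + 0.16×3.9) / (1 + 0.13×40 + 0.0879×7.7 + 0.16×18) = 4.244/9.757 = 0.435 J/s.

0.435 J/s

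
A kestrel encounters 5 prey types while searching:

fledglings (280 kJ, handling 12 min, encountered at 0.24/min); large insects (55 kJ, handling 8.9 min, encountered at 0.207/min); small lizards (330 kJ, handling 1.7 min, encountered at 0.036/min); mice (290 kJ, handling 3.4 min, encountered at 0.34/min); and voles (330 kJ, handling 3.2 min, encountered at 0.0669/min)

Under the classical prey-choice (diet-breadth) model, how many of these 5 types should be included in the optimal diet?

Profitabilities (E/h, kJ/min): small lizards 194, voles 103, mice 85.3, fledglings 23.3, large insects 6.18. Add prey in this order while the next type's profitability exceeds the intake rate on those already taken.
Rate on top 1: 11.19. voles: 103 > 11.19 → include.
Rate on top 2: 26.63. mice: 85.3 > 26.63 → include.
Rate on top 3: 54.52. fledglings: 23.3 < 54.52 → exclude; stop.
Optimal diet: small lizards, voles, mice — 3 of 5 types.

3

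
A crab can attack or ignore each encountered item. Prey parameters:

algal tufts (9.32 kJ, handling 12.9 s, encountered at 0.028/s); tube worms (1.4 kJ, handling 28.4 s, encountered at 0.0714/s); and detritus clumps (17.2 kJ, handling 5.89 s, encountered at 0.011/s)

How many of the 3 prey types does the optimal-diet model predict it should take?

Profitabilities (E/h, kJ/s): detritus clumps 2.92, algal tufts 0.722, tube worms 0.0493. Add prey in this order while the next type's profitability exceeds the intake rate on those already taken.
Rate on top 1: 0.1777. algal tufts: 0.722 > 0.1777 → include.
Rate on top 2: 0.3157. tube worms: 0.0493 < 0.3157 → exclude; stop.
Optimal diet: detritus clumps, algal tufts — 2 of 3 types.

2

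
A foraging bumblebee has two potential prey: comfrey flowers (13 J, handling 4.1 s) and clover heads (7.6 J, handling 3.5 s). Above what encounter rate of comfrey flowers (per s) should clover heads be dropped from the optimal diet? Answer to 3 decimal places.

Drop clover heads once their profitability E₂/h₂ falls below the rate achievable on comfrey flowers alone: E₂/h₂ = λE₁/(1 + λh₁).
Solve for λ: λE₁h₂ = E₂(1 + λh₁) → λ(E₁h₂ − E₂h₁) = E₂ → λ = E₂/(E₁h₂ − E₂h₁).
λ = 7.6/(13×3.5 − 7.6×4.1) = 7.6/14.34 = 0.53 per s.

0.530 per s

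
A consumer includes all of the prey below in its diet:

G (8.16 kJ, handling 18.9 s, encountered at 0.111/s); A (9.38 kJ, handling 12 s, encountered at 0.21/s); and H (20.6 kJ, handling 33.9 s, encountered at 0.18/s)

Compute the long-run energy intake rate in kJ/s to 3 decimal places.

0.562 kJ/s

R = Σλ_iE_i / (1 + Σλ_ih_i)
Numerator: 0.111×8.16 + 0.21×9.38 + 0.18×20.6 = 6.584
Denominator: 1 + 0.111×18.9 + 0.21×12 + 0.18×33.9 = 11.72
R = 6.584/11.72 = 0.5617 kJ/s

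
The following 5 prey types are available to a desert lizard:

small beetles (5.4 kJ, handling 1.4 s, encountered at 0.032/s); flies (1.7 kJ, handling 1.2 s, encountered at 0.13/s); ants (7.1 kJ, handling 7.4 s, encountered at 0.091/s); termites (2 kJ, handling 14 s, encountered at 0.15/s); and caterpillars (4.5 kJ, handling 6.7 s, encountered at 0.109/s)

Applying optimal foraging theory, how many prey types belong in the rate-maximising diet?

4

Rank by E/h (kJ/s): small beetles 3.86, flies 1.42, ants 0.959, caterpillars 0.672, termites 0.143. Include each in turn until the next type's E/h falls below the running intake rate.
Rate on top 1: 0.1654. flies: 1.42 > 0.1654 → include.
Rate on top 2: 0.3279. ants: 0.959 > 0.3279 → include.
Rate on top 3: 0.5549. caterpillars: 0.672 > 0.5549 → include.
Rate on top 4: 0.5876. termites: 0.143 < 0.5876 → exclude; stop.
Optimal diet: small beetles, flies, ants, caterpillars — 4 of 5 types.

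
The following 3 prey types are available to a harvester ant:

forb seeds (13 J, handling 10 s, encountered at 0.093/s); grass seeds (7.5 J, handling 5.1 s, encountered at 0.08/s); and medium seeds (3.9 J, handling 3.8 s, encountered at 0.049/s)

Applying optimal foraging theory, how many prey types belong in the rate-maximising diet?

Profitabilities (E/h, J/s): grass seeds 1.47, forb seeds 1.3, medium seeds 1.03. Add prey in this order while the next type's profitability exceeds the intake rate on those already taken.
Rate on top 1: 0.4261. forb seeds: 1.3 > 0.4261 → include.
Rate on top 2: 0.7737. medium seeds: 1.03 > 0.7737 → include.
Optimal diet: grass seeds, forb seeds, medium seeds — 3 of 3 types.

3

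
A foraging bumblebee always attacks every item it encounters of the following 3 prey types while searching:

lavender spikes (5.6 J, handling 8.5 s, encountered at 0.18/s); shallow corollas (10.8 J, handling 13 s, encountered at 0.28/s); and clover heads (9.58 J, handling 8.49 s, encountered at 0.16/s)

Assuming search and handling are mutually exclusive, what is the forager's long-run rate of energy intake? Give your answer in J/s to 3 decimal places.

0.739 J/s

R = Σλ_iE_i / (1 + Σλ_ih_i)
Numerator: 0.18×5.6 + 0.28×10.8 + 0.16×9.58 = 5.565
Denominator: 1 + 0.18×8.5 + 0.28×13 + 0.16×8.49 = 7.528
R = 5.565/7.528 = 0.7392 J/s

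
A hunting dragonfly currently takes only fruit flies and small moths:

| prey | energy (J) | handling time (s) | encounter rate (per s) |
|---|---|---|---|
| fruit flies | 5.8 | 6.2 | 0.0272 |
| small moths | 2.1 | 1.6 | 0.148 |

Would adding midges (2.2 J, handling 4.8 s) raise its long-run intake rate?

Yes

Current rate: (0.0272×5.8 + 0.148×2.1)/(1 + 0.0272×6.2 + 0.148×1.6) = 0.3334 J/s.
midges: E/h = 2.2/4.8 = 0.4583 J/s.
Since 0.4583 > R, including midges increases the long-run rate.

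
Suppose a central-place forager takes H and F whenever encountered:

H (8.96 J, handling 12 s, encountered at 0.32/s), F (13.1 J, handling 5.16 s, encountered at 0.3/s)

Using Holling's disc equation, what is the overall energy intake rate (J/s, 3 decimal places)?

1.064 J/s

R = (0.32×8.96 + 0.3×13.1) / (1 + 0.32×12 + 0.3×5.16) = 6.797/6.388 = 1.064 J/s.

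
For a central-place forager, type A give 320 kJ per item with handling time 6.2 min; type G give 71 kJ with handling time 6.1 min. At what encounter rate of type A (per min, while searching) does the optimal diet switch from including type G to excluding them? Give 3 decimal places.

At the threshold, the rate on type A alone equals the profitability of type G: λ·320/(1 + λ·6.2) = 71/6.1 = 11.64.
Rearranging, λ(320 − 11.64×6.2) = 11.64, so λ = 11.64/247.8 = 0.04696 per min.

0.047 per min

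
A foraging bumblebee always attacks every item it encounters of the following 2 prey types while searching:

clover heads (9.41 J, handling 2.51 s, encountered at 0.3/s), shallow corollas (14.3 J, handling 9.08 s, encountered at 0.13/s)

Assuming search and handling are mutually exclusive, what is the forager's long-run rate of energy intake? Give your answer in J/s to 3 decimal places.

R = Σλ_iE_i / (1 + Σλ_ih_i)
Numerator: 0.3×9.41 + 0.13×14.3 = 4.682
Denominator: 1 + 0.3×2.51 + 0.13×9.08 = 2.933
R = 4.682/2.933 = 1.596 J/s

1.596 J/s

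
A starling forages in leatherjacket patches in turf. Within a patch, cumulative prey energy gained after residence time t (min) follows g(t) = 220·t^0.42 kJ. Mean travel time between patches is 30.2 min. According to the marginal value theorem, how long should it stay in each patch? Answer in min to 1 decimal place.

Optimal t* satisfies g'(t*) = g(t*)/(T + t*).
g'(t) = 0.42·220·t^-0.58. Setting 0.42·220·t^-0.58 = 220·t^0.42/(30.2+t) gives 0.42(30.2+t) = t, so 0.58·t = 0.42×30.2.
t* = 0.42×30.2/0.58 = 21.87 min.

21.9 min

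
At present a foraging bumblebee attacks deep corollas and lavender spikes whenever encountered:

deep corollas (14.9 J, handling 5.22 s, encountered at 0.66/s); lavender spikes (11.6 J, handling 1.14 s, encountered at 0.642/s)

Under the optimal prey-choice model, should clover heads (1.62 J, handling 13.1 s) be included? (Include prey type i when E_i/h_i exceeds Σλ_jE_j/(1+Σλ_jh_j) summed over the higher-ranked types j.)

On deep corollas and lavender spikes alone, R = ΣλE/(1+Σλh) = 17.28/5.177 = 3.338 J/s.
clover heads: E/h = 1.62/13.1 = 0.1237 J/s.
Since 0.1237 < R, time spent handling clover heads is better spent searching.

No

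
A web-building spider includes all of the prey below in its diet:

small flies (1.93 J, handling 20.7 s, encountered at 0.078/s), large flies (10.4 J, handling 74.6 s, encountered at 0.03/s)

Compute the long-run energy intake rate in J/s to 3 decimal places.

R = (0.078×1.93 + 0.03×10.4) / (1 + 0.078×20.7 + 0.03×74.6) = 0.4625/4.853 = 0.09532 J/s.

0.095 J/s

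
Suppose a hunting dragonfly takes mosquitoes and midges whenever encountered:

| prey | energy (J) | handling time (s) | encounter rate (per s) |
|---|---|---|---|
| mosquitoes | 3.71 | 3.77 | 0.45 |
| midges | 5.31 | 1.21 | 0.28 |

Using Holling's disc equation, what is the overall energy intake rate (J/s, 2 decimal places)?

R = (0.45×3.71 + 0.28×5.31) / (1 + 0.45×3.77 + 0.28×1.21) = 3.156/3.035 = 1.04 J/s.

1.04 J/s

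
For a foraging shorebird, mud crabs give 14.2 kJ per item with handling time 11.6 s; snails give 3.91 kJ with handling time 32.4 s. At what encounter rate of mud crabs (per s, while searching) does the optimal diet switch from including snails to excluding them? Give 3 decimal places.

0.009 per s

At the threshold, the rate on mud crabs alone equals the profitability of snails: λ·14.2/(1 + λ·11.6) = 3.91/32.4 = 0.1207.
Rearranging, λ(14.2 − 0.1207×11.6) = 0.1207, so λ = 0.1207/12.8 = 0.009428 per s.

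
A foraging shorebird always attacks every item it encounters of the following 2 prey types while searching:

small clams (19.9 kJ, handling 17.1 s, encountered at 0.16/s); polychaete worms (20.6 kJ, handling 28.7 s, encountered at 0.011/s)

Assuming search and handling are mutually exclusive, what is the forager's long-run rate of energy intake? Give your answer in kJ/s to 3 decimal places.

Energy encountered per unit search time: 0.16×19.9 + 0.011×20.6 = 3.411 kJ/s.
Handling time per unit search time: 0.16×17.1 + 0.011×28.7 = 3.052.
Rate = 3.411/(1 + 3.052) = 0.8418 kJ/s.

0.842 kJ/s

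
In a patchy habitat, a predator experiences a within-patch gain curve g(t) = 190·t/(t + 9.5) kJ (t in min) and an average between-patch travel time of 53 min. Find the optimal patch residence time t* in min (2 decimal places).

By the marginal value theorem, leave when the instantaneous gain rate g'(t) equals the habitat-wide average g(t)/(T + t).
g'(t) = 190·9.5/(t + 9.5)². Setting 190·9.5/(t+9.5)² = 190t/[(t+9.5)(53+t)] gives 9.5(53+t) = t(t+9.5), so t² = 9.5×53 = 503.5.
t* = √503.5 = 22.44 min.

22.44 min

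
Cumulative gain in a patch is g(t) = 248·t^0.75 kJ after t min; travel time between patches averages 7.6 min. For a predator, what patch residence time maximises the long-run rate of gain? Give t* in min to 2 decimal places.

22.80 min

Optimal t* satisfies g'(t*) = g(t*)/(T + t*).
g'(t) = 0.75·248·t^-0.25. Setting 0.75·248·t^-0.25 = 248·t^0.75/(7.6+t) gives 0.75(7.6+t) = t, so 0.25·t = 0.75×7.6.
t* = 0.75×7.6/0.25 = 22.8 min.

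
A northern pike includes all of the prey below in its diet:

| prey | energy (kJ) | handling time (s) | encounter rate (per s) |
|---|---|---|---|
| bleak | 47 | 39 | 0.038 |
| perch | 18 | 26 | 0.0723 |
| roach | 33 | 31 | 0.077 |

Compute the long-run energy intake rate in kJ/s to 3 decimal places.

0.834 kJ/s

R = (0.038×47 + 0.0723×18 + 0.077×33) / (1 + 0.038×39 + 0.0723×26 + 0.077×31) = 5.628/6.749 = 0.834 kJ/s.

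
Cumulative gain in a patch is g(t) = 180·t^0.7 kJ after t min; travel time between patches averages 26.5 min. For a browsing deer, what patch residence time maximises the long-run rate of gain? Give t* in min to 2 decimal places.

61.83 min

Optimal t* satisfies g'(t*) = g(t*)/(T + t*).
g'(t) = 0.7·180·t^-0.3. Setting 0.7·180·t^-0.3 = 180·t^0.7/(26.5+t) gives 0.7(26.5+t) = t, so 0.30·t = 0.7×26.5.
t* = 0.7×26.5/0.30 = 61.83 min.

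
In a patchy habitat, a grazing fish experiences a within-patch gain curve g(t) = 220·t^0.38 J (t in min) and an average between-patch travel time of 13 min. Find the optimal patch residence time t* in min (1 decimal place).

8.0 min

Optimal t* satisfies g'(t*) = g(t*)/(T + t*).
g'(t) = 0.38·220·t^-0.62. Setting 0.38·220·t^-0.62 = 220·t^0.38/(13+t) gives 0.38(13+t) = t, so 0.62·t = 0.38×13.
t* = 0.38×13/0.62 = 7.968 min.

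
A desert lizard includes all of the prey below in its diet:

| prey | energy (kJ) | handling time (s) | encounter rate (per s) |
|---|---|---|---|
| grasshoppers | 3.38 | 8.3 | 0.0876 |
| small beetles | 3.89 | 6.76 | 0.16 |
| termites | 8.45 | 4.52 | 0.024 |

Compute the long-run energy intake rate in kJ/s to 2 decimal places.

0.38 kJ/s

R = (0.0876×3.38 + 0.16×3.89 + 0.024×8.45) / (1 + 0.0876×8.3 + 0.16×6.76 + 0.024×4.52) = 1.121/2.917 = 0.3844 kJ/s.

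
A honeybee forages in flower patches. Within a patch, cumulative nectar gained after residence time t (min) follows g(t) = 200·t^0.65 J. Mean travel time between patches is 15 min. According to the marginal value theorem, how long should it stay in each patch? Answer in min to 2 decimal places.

Optimal t* satisfies g'(t*) = g(t*)/(T + t*).
g'(t) = 0.65·200·t^-0.35. Setting 0.65·200·t^-0.35 = 200·t^0.65/(15+t) gives 0.65(15+t) = t, so 0.35·t = 0.65×15.
t* = 0.65×15/0.35 = 27.86 min.

27.86 min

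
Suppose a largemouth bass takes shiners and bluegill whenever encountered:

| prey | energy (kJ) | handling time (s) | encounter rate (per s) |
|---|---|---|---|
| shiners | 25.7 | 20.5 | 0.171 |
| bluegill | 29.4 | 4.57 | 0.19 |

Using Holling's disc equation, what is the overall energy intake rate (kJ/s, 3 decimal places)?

Energy encountered per unit search time: 0.171×25.7 + 0.19×29.4 = 9.981 kJ/s.
Handling time per unit search time: 0.171×20.5 + 0.19×4.57 = 4.374.
Rate = 9.981/(1 + 4.374) = 1.857 kJ/s.

1.857 kJ/s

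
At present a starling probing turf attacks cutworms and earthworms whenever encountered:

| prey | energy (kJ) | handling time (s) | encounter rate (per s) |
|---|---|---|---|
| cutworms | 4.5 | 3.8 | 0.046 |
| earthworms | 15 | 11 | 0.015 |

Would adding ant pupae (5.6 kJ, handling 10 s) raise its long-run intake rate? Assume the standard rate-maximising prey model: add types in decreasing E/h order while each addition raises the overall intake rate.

Yes

On cutworms and earthworms alone, R = ΣλE/(1+Σλh) = 0.432/1.34 = 0.3224 kJ/s.
Profitability of ant pupae: 5.6/10 = 0.56 kJ/s.
Since 0.56 > R, including ant pupae increases the long-run rate.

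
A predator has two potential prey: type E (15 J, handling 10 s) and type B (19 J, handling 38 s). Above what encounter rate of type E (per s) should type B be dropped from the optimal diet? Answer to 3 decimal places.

At the threshold, the rate on type E alone equals the profitability of type B: λ·15/(1 + λ·10) = 19/38 = 0.5.
Rearranging, λ(15 − 0.5×10) = 0.5, so λ = 0.5/10 = 0.05 per s.

0.050 per s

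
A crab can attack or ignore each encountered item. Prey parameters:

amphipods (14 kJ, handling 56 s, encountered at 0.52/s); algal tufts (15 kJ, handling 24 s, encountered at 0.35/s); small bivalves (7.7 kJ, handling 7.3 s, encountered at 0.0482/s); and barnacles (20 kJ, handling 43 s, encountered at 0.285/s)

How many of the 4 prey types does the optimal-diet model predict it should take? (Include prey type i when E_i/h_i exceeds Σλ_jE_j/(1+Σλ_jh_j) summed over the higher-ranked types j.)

Rank by E/h (kJ/s): small bivalves 1.05, algal tufts 0.625, barnacles 0.465, amphipods 0.25. Include each in turn until the next type's E/h falls below the running intake rate.
Rate on top 1: 0.2745. algal tufts: 0.625 > 0.2745 → include.
Rate on top 2: 0.5764. barnacles: 0.465 < 0.5764 → exclude; stop.
Optimal diet: small bivalves, algal tufts — 2 of 4 types.

2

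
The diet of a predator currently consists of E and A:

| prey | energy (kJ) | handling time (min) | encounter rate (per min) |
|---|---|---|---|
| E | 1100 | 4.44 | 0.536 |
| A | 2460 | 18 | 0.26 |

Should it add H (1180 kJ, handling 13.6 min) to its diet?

On E and A alone, R = ΣλE/(1+Σλh) = 1229/8.06 = 152.5 kJ/min.
Profitability of H: 1180/13.6 = 86.76 kJ/min.
86.76 < 152.5, so adding H would lower the average — exclude it.

No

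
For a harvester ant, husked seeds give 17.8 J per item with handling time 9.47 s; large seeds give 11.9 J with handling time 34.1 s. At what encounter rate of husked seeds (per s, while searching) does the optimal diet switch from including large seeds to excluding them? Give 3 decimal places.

Drop large seeds once their profitability E₂/h₂ falls below the rate achievable on husked seeds alone: E₂/h₂ = λE₁/(1 + λh₁).
Solve for λ: λE₁h₂ = E₂(1 + λh₁) → λ(E₁h₂ − E₂h₁) = E₂ → λ = E₂/(E₁h₂ − E₂h₁).
λ = 11.9/(17.8×34.1 − 11.9×9.47) = 11.9/494.3 = 0.02408 per s.

0.024 per s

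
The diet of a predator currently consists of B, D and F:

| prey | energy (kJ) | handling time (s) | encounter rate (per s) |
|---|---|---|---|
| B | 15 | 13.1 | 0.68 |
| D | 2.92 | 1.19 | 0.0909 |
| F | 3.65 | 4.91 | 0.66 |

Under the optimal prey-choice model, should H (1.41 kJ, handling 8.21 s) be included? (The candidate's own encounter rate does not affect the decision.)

Intake rate on the current diet: R = (0.68×15 + 0.0909×2.92 + 0.66×3.65) / (1 + 0.68×13.1 + 0.0909×1.19 + 0.66×4.91) = 12.87/13.26 = 0.9712 kJ/s.
H: E/h = 1.41/8.21 = 0.1717 kJ/s.
Since 0.1717 < R, time spent handling H is better spent searching.

No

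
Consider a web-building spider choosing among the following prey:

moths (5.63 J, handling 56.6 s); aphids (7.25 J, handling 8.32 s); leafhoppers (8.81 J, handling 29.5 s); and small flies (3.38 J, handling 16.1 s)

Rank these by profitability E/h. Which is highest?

aphids

In descending order of E/h:
aphids: 7.25/8.32 = 0.871 J/s
leafhoppers: 8.81/29.5 = 0.299 J/s
small flies: 3.38/16.1 = 0.21 J/s
moths: 5.63/56.6 = 0.0995 J/s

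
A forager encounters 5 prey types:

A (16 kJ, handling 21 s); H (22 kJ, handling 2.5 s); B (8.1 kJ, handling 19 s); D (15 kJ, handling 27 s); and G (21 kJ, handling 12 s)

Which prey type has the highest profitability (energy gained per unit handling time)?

In descending order of E/h:
H: 22/2.5 = 8.8 kJ/s
G: 21/12 = 1.75 kJ/s
A: 16/21 = 0.762 kJ/s
D: 15/27 = 0.556 kJ/s
B: 8.1/19 = 0.426 kJ/s

H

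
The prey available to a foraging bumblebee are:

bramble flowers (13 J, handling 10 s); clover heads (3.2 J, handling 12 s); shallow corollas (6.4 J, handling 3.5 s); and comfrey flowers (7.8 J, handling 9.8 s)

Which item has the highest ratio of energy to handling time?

shallow corollas

In descending order of E/h:
shallow corollas: 6.4/3.5 = 1.83 J/s
bramble flowers: 13/10 = 1.3 J/s
comfrey flowers: 7.8/9.8 = 0.796 J/s
clover heads: 3.2/12 = 0.267 J/s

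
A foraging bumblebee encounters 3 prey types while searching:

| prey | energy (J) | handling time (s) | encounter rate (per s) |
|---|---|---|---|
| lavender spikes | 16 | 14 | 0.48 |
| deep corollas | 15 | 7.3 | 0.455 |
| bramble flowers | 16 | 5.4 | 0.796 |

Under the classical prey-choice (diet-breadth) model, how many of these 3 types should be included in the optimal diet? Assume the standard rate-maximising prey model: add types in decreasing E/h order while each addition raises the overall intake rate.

1

Profitabilities (E/h, J/s): bramble flowers 2.96, deep corollas 2.05, lavender spikes 1.14. Add prey in this order while the next type's profitability exceeds the intake rate on those already taken.
Rate on top 1: 2.404. deep corollas: 2.05 < 2.404 → exclude; stop.
Optimal diet: bramble flowers — 1 of 3 types.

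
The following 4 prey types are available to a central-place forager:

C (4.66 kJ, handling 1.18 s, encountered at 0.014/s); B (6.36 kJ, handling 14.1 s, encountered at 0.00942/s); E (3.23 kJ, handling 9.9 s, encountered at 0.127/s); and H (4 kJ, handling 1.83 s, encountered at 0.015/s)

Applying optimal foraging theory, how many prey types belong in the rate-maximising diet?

Profitabilities (E/h, kJ/s): C 3.95, H 2.19, B 0.451, E 0.326. Add prey in this order while the next type's profitability exceeds the intake rate on those already taken.
Rate on top 1: 0.06418. H: 2.19 > 0.06418 → include.
Rate on top 2: 0.12. B: 0.451 > 0.12 → include.
Rate on top 3: 0.1573. E: 0.326 > 0.1573 → include.
Optimal diet: C, H, B, E — 4 of 4 types.

4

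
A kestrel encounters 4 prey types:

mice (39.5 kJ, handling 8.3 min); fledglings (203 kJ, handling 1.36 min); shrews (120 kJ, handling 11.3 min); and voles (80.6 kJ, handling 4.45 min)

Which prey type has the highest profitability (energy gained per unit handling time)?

fledglings

Profitability E/h (kJ/min): mice = 39.5/8.3 = 4.76, fledglings = 203/1.36 = 149, shrews = 120/11.3 = 10.6, voles = 80.6/4.45 = 18.1.
Ranked: fledglings > voles > shrews > mice.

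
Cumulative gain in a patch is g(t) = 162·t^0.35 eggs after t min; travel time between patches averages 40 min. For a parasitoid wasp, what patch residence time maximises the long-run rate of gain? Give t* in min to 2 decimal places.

21.54 min

Optimal t* satisfies g'(t*) = g(t*)/(T + t*).
g'(t) = 0.35·162·t^-0.65. Setting 0.35·162·t^-0.65 = 162·t^0.35/(40+t) gives 0.35(40+t) = t, so 0.65·t = 0.35×40.
t* = 0.35×40/0.65 = 21.54 min.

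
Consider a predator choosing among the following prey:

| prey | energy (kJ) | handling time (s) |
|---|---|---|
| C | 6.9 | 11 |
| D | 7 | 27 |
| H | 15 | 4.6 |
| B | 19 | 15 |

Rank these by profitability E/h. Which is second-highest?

B

Profitability E/h (kJ/s): C = 6.9/11 = 0.627, D = 7/27 = 0.259, H = 15/4.6 = 3.26, B = 19/15 = 1.27.
Ranked: H > B > C > D.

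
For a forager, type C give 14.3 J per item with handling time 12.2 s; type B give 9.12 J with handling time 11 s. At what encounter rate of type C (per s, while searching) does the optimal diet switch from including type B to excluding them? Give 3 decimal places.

0.198 per s

The zero-one rule: include type B iff E₂/h₂ > λE₁/(1+λh₁). Equality gives the switch point.
λE₁h₂ = E₂ + λE₂h₁ ⇒ λ = E₂/(E₁h₂ − E₂h₁) = 9.12/(157.3 − 111.3) = 0.1981 per s.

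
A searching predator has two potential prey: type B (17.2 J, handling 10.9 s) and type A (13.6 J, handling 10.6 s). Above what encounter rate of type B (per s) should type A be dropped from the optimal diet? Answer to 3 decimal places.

0.399 per s

Drop type A once their profitability E₂/h₂ falls below the rate achievable on type B alone: E₂/h₂ = λE₁/(1 + λh₁).
Solve for λ: λE₁h₂ = E₂(1 + λh₁) → λ(E₁h₂ − E₂h₁) = E₂ → λ = E₂/(E₁h₂ − E₂h₁).
λ = 13.6/(17.2×10.6 − 13.6×10.9) = 13.6/34.08 = 0.3991 per s.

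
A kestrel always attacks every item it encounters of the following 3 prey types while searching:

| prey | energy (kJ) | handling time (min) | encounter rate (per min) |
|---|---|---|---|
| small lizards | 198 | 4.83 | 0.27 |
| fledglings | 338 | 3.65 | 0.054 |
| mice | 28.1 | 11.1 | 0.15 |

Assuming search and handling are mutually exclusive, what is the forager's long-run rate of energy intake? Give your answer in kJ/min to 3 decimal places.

R = (0.27×198 + 0.054×338 + 0.15×28.1) / (1 + 0.27×4.83 + 0.054×3.65 + 0.15×11.1) = 75.93/4.166 = 18.22 kJ/min.

18.225 kJ/min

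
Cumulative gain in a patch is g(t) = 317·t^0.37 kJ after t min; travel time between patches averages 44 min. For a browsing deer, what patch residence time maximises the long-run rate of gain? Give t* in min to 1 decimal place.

Optimal t* satisfies g'(t*) = g(t*)/(T + t*).
g'(t) = 0.37·317·t^-0.63. Setting 0.37·317·t^-0.63 = 317·t^0.37/(44+t) gives 0.37(44+t) = t, so 0.63·t = 0.37×44.
t* = 0.37×44/0.63 = 25.84 min.

25.8 min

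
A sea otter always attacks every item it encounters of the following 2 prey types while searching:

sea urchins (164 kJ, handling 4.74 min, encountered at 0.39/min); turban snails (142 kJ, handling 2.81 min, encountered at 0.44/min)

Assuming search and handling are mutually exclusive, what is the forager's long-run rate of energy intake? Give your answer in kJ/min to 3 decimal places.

30.952 kJ/min

R = (0.39×164 + 0.44×142) / (1 + 0.39×4.74 + 0.44×2.81) = 126.4/4.085 = 30.95 kJ/min.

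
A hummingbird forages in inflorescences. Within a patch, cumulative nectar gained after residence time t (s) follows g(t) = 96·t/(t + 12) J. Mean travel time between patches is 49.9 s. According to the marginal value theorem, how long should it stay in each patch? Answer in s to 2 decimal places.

24.47 s

By the marginal value theorem, leave when the instantaneous gain rate g'(t) equals the habitat-wide average g(t)/(T + t).
g'(t) = 96·12/(t + 12)². Setting 96·12/(t+12)² = 96t/[(t+12)(49.9+t)] gives 12(49.9+t) = t(t+12), so t² = 12×49.9 = 598.8.
t* = √598.8 = 24.47 s.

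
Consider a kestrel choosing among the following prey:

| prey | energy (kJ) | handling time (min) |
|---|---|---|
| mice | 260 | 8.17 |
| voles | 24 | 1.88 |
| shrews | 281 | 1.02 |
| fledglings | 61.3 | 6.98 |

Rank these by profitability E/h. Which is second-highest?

mice

In descending order of E/h:
shrews: 281/1.02 = 275 kJ/min
mice: 260/8.17 = 31.8 kJ/min
voles: 24/1.88 = 12.8 kJ/min
fledglings: 61.3/6.98 = 8.78 kJ/min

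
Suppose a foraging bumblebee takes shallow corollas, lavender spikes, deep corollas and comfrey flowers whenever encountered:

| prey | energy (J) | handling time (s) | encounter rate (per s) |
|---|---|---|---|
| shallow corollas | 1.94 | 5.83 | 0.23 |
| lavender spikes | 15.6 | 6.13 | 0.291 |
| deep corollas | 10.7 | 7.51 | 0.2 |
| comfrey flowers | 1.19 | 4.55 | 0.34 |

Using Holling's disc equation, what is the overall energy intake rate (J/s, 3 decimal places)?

1.050 J/s

R = Σλ_iE_i / (1 + Σλ_ih_i)
Numerator: 0.23×1.94 + 0.291×15.6 + 0.2×10.7 + 0.34×1.19 = 7.53
Denominator: 1 + 0.23×5.83 + 0.291×6.13 + 0.2×7.51 + 0.34×4.55 = 7.174
R = 7.53/7.174 = 1.05 J/s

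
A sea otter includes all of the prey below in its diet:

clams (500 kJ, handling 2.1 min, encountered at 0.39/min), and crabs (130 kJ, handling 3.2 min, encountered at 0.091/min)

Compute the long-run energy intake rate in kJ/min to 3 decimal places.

Energy encountered per unit search time: 0.39×500 + 0.091×130 = 206.8 kJ/min.
Handling time per unit search time: 0.39×2.1 + 0.091×3.2 = 1.11.
Rate = 206.8/(1 + 1.11) = 98.01 kJ/min.

98.014 kJ/min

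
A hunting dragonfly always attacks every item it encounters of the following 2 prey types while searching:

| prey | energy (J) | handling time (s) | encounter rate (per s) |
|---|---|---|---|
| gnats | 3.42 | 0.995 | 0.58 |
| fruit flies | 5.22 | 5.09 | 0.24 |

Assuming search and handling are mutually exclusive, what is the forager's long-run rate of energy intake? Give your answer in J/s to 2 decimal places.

R = (0.58×3.42 + 0.24×5.22) / (1 + 0.58×0.995 + 0.24×5.09) = 3.236/2.799 = 1.156 J/s.

1.16 J/s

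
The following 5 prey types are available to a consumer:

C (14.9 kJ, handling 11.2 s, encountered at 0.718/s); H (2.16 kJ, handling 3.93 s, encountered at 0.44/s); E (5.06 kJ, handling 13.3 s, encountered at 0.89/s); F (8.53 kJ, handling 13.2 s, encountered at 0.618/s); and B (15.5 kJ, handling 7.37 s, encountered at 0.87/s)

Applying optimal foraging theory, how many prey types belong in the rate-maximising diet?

1

E/h in descending order: B 2.1, C 1.33, F 0.646, H 0.55, E 0.38 kJ/s. The optimal diet is the largest prefix of this list for which every included type satisfies E_i/h_i > R on the types above it.
Rate on top 1: 1.819. C: 1.33 < 1.819 → exclude; stop.
Optimal diet: B — 1 of 5 types.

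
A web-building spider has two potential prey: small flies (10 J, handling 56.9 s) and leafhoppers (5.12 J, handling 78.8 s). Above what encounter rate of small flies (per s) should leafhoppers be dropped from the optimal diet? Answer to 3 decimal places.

Drop leafhoppers once their profitability E₂/h₂ falls below the rate achievable on small flies alone: E₂/h₂ = λE₁/(1 + λh₁).
Solve for λ: λE₁h₂ = E₂(1 + λh₁) → λ(E₁h₂ − E₂h₁) = E₂ → λ = E₂/(E₁h₂ − E₂h₁).
λ = 5.12/(10×78.8 − 5.12×56.9) = 5.12/496.7 = 0.01031 per s.

0.010 per s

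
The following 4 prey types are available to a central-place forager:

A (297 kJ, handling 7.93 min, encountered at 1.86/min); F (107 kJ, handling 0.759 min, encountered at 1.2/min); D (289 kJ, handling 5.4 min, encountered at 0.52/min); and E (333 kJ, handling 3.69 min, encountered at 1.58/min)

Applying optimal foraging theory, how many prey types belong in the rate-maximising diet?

E/h in descending order: F 141, E 90.2, D 53.5, A 37.5 kJ/min. The optimal diet is the largest prefix of this list for which every included type satisfies E_i/h_i > R on the types above it.
Rate on top 1: 67.2. E: 90.2 > 67.2 → include.
Rate on top 2: 84.55. D: 53.5 < 84.55 → exclude; stop.
Optimal diet: F, E — 2 of 4 types.

2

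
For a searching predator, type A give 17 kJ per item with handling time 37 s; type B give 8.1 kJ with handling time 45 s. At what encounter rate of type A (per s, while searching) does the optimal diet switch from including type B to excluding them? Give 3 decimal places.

0.017 per s

Drop type B once their profitability E₂/h₂ falls below the rate achievable on type A alone: E₂/h₂ = λE₁/(1 + λh₁).
Solve for λ: λE₁h₂ = E₂(1 + λh₁) → λ(E₁h₂ − E₂h₁) = E₂ → λ = E₂/(E₁h₂ − E₂h₁).
λ = 8.1/(17×45 − 8.1×37) = 8.1/465.3 = 0.01741 per s.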